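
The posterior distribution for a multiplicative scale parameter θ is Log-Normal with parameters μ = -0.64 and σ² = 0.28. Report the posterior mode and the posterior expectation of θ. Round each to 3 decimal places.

MAP = 0.399, posterior mean = 0.607

Mode = exp(μ − σ²) = exp(-0.92) = 0.399.
Mean = exp(μ + σ²/2) = exp(-0.500) = 0.607.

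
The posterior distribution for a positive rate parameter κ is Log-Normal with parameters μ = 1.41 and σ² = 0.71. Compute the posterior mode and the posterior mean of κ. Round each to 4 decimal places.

Mode = exp(μ − σ²) = exp(0.70) = 2.0138.
Mean = exp(μ + σ²/2) = exp(1.765) = 5.8416.
Mean > mode: the posterior has a right tail.

κ_MAP = 2.0138, E[κ|data] = 5.8416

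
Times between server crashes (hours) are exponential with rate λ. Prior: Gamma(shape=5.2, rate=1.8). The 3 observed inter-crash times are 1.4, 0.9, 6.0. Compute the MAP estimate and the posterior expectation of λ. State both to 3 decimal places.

Σ times = 8.3. Posterior: Gamma(shape = 5.2+3 = 8.2, rate = 1.8+8.3 = 10.1).
Mode = (α−1)/β = 7.2/10.1 = 0.713.
Mean = α/β = 8.2/10.1 = 0.812.
The posterior is right-skewed, so the mean exceeds the mode.

MAP: 0.713. Posterior mean: 0.812.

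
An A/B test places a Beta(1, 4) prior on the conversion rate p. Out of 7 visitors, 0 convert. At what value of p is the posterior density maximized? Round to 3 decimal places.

Posterior: Beta(1+0, 4+7) = Beta(1, 11).
Since α = 1 ≤ 1 and β > 1, the Beta density is monotone decreasing on [0,1]; the mode is at 0.
Mean = 1/(1+11) = 0.083.
This is the posterior mode — the MAP estimate.

0.000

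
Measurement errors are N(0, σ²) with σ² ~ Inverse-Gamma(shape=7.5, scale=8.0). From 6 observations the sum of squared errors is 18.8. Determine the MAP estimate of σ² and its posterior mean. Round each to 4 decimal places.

MAP estimate = 1.5130, posterior mean = 1.8316

Posterior: Inverse-Gamma(shape = 7.5+6/2 = 10.5, scale = 8.0+18.8/2 = 17.4).
Mode = β/(α+1) = 17.4/11.5 = 1.5130.
Mean = β/(α−1) = 17.4/9.5 = 1.8316.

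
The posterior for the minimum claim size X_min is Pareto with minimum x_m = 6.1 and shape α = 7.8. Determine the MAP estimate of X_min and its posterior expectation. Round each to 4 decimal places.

MAP: 6.1000. Posterior mean: 6.9971.

The Pareto density is strictly decreasing on [x_m, ∞), so the mode is x_m = 6.1000.
Mean = α·x_m/(α−1) = 7.8·6.1/6.8 = 6.9971.
Mean > mode: the posterior has a right tail.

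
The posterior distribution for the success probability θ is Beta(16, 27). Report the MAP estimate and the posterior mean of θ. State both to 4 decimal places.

Mode = (16−1)/(16+27−2) = 15/41 = 0.3659.
Mean = 16/(16+27) = 16/43 = 0.3721.

MAP: 0.3659. Posterior mean: 0.3721.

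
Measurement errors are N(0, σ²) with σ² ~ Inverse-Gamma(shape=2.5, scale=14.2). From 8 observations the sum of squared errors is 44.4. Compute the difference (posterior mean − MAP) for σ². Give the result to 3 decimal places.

1.765

Posterior: Inverse-Gamma(shape = 2.5+8/2 = 6.5, scale = 14.2+44.4/2 = 36.4).
Mode = β/(α+1) = 36.4/7.5 = 4.853.
Mean = β/(α−1) = 36.4/5.5 = 6.618.
Difference = 6.618 − 4.853 = 1.765.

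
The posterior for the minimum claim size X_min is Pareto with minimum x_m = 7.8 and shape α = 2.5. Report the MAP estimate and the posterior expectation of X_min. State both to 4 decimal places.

The Pareto density is strictly decreasing on [x_m, ∞), so the mode is x_m = 7.8000.
Mean = α·x_m/(α−1) = 2.5·7.8/1.5 = 13.0000.

MAP estimate = 7.8000, posterior expectation = 13.0000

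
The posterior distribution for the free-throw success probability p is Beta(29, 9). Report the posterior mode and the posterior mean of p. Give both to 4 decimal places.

posterior mode = 0.7778, posterior mean = 0.7632

Mode = (29−1)/(29+9−2) = 28/36 = 0.7778.
Mean = 29/(29+9) = 29/38 = 0.7632.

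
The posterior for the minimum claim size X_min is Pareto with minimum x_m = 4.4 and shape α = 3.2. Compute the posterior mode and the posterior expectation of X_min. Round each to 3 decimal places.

The Pareto density is strictly decreasing on [x_m, ∞), so the mode is x_m = 4.400.
Mean = α·x_m/(α−1) = 3.2·4.4/2.2 = 6.400.
Right-skewed posterior ⇒ mode < mean.

MAP = 4.400; posterior mean = 6.400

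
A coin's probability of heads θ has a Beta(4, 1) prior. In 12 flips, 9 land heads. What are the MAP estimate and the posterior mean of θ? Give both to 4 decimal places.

MAP estimate = 0.8000, posterior mean = 0.7647

Posterior: Beta(4+9, 1+3) = Beta(13, 4).
Mode = (13−1)/(13+4−2) = 12/15 = 0.8000.
Mean = 13/(13+4) = 13/17 = 0.7647.
Left-skewed posterior ⇒ mean < mode.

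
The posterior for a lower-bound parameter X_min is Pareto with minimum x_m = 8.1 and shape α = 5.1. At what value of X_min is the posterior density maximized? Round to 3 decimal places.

8.100

The Pareto density is strictly decreasing on [x_m, ∞), so the mode is x_m = 8.100.
Mean = α·x_m/(α−1) = 5.1·8.1/4.1 = 10.076.
This is the posterior mode — the MAP estimate.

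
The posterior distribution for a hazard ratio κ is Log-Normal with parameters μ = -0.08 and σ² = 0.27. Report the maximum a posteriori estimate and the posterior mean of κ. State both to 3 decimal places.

maximum a posteriori estimate = 0.705, posterior mean = 1.057

Mode = exp(μ − σ²) = exp(-0.35) = 0.705.
Mean = exp(μ + σ²/2) = exp(0.055) = 1.057.
The posterior is right-skewed, so the mean exceeds the mode.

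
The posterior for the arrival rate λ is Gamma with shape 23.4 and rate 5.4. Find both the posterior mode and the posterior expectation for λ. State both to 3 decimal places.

MAP = 4.148; posterior mean = 4.333

Mode = (α−1)/β = 22.4/5.4 = 4.148.
Mean = α/β = 23.4/5.4 = 4.333.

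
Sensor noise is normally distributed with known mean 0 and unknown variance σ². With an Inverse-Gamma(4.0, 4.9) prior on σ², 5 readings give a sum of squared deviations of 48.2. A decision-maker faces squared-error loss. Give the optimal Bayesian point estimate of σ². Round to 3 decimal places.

5.273

Posterior: Inverse-Gamma(shape = 4.0+5/2 = 6.5, scale = 4.9+48.2/2 = 29.0).
Mode = β/(α+1) = 29.0/7.5 = 3.867.
Mean = β/(α−1) = 29.0/5.5 = 5.273.
Squared-error loss ⇒ the optimal estimator is the posterior mean.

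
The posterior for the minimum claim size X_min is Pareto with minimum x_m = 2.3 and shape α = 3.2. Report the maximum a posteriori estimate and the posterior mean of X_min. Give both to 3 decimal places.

The Pareto density is strictly decreasing on [x_m, ∞), so the mode is x_m = 2.300.
Mean = α·x_m/(α−1) = 3.2·2.3/2.2 = 3.345.

MAP: 2.300. Posterior mean: 3.345.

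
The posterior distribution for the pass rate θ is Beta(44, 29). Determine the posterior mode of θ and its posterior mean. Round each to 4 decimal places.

θ_MAP = 0.6056, E[θ|data] = 0.6027

Mode = (44−1)/(44+29−2) = 43/71 = 0.6056.
Mean = 44/(44+29) = 44/73 = 0.6027.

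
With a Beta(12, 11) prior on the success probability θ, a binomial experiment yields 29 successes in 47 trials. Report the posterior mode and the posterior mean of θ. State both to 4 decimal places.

Posterior: Beta(12+29, 11+18) = Beta(41, 29).
Mode = (41−1)/(41+29−2) = 40/68 = 0.5882.
Mean = 41/(41+29) = 41/70 = 0.5857.

θ_MAP = 0.5882, E[θ|data] = 0.5857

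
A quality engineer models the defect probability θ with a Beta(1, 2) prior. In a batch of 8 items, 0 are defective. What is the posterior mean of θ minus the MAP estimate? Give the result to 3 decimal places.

0.091

Posterior: Beta(1+0, 2+8) = Beta(1, 10).
Since α = 1 ≤ 1 and β > 1, the Beta density is monotone decreasing on [0,1]; the mode is at 0.
Mean = 1/(1+10) = 0.091.
Difference = 0.091 − 0.000 = 0.091.
Mean > mode: the posterior has a right tail.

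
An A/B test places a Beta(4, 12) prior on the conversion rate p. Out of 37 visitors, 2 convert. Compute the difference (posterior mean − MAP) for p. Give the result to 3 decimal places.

Posterior: Beta(4+2, 12+35) = Beta(6, 47).
Mode = (6−1)/(6+47−2) = 5/51 = 0.098.
Mean = 6/(6+47) = 6/53 = 0.113.
Difference = 0.113 − 0.098 = 0.015.

0.015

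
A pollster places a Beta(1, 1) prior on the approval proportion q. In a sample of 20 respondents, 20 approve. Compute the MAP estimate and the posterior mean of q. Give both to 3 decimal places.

Posterior: Beta(1+20, 1+0) = Beta(21, 1).
Since β = 1 ≤ 1 and α > 1, the Beta density is monotone increasing on [0,1]; the mode is at 1.
Mean = 21/(21+1) = 0.955.

q_MAP = 1.000, E[q|data] = 0.955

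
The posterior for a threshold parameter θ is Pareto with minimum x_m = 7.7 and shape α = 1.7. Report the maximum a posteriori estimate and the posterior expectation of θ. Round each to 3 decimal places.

MAP: 7.700. Posterior mean: 18.700.

The Pareto density is strictly decreasing on [x_m, ∞), so the mode is x_m = 7.700.
Mean = α·x_m/(α−1) = 1.7·7.7/0.7 = 18.700.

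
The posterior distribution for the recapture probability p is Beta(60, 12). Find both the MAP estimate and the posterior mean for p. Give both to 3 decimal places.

p_MAP = 0.843, E[p|data] = 0.833

Mode = (60−1)/(60+12−2) = 59/70 = 0.843.
Mean = 60/(60+12) = 60/72 = 0.833.
The posterior is left-skewed, so the mode exceeds the mean.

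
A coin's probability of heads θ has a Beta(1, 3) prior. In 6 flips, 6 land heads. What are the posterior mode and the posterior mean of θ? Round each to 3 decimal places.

Posterior: Beta(1+6, 3+0) = Beta(7, 3).
Mode = (7−1)/(7+3−2) = 6/8 = 0.750.
Mean = 7/(7+3) = 7/10 = 0.700.

posterior mode = 0.750, posterior mean = 0.700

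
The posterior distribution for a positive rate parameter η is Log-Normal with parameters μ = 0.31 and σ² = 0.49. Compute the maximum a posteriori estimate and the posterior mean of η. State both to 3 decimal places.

Mode = exp(μ − σ²) = exp(-0.18) = 0.835.
Mean = exp(μ + σ²/2) = exp(0.555) = 1.742.

MAP: 0.835. Posterior mean: 1.742.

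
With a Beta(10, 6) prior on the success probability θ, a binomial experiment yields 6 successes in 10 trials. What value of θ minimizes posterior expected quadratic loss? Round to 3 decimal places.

Posterior: Beta(10+6, 6+4) = Beta(16, 10).
Mode = (16−1)/(16+10−2) = 15/24 = 0.625.
Mean = 16/(16+10) = 16/26 = 0.615.
Quadratic loss ⇒ the optimal estimator is the posterior mean.

0.615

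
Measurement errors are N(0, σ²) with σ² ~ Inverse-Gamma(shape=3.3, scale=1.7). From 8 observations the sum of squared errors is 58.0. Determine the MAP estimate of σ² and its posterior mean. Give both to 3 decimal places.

Posterior: Inverse-Gamma(shape = 3.3+8/2 = 7.3, scale = 1.7+58.0/2 = 30.7).
Mode = β/(α+1) = 30.7/8.3 = 3.699.
Mean = β/(α−1) = 30.7/6.3 = 4.873.

MAP estimate = 3.699, posterior mean = 4.873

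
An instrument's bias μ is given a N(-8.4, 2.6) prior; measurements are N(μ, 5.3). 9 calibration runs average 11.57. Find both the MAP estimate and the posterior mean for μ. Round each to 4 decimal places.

Posterior for μ is Normal. Precision-weighted mean: (1/2.6·-8.4 + 9/5.3·11.57) / (1/2.6 + 9/5.3) = 7.8822.
A Normal posterior is symmetric, so mode = mean.

μ_MAP = 7.8822, E[μ|data] = 7.8822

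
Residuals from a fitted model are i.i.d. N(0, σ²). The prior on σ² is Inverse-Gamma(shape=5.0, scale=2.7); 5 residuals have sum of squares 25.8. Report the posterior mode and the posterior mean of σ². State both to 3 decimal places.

σ²_MAP = 1.835, E[σ²|data] = 2.400

Posterior: Inverse-Gamma(shape = 5.0+5/2 = 7.5, scale = 2.7+25.8/2 = 15.6).
Mode = β/(α+1) = 15.6/8.5 = 1.835.
Mean = β/(α−1) = 15.6/6.5 = 2.400.
Mean > mode: the posterior has a right tail.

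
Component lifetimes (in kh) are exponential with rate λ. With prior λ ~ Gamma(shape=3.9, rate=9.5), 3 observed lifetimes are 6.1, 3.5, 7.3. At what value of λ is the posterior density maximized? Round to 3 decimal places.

Σ times = 16.9. Posterior: Gamma(shape = 3.9+3 = 6.9, rate = 9.5+16.9 = 26.4).
Mode = (α−1)/β = 5.9/26.4 = 0.223.
Mean = α/β = 6.9/26.4 = 0.261.
This is the posterior mode — the MAP estimate.

0.223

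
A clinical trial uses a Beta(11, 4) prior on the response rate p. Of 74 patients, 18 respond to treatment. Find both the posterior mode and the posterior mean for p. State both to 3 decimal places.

Posterior: Beta(11+18, 4+56) = Beta(29, 60).
Mode = (29−1)/(29+60−2) = 28/87 = 0.322.
Mean = 29/(29+60) = 29/89 = 0.326.
Right-skewed posterior ⇒ mode < mean.

MAP = 0.322, posterior mean = 0.326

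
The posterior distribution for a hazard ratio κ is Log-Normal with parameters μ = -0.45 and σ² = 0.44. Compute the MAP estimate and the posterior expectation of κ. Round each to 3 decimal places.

MAP = 0.411; posterior mean = 0.795

Mode = exp(μ − σ²) = exp(-0.89) = 0.411.
Mean = exp(μ + σ²/2) = exp(-0.230) = 0.795.
Mean > mode: the posterior has a right tail.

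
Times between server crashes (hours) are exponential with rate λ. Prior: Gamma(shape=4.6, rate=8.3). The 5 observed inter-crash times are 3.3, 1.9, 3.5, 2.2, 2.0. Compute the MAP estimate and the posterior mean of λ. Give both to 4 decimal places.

Σ times = 12.9. Posterior: Gamma(shape = 4.6+5 = 9.6, rate = 8.3+12.9 = 21.2).
Mode = (α−1)/β = 8.6/21.2 = 0.4057.
Mean = α/β = 9.6/21.2 = 0.4528.

MAP: 0.4057. Posterior mean: 0.4528.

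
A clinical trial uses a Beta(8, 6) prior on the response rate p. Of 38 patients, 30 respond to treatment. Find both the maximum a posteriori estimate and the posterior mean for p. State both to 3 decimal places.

MAP = 0.740; posterior mean = 0.731

Posterior: Beta(8+30, 6+8) = Beta(38, 14).
Mode = (38−1)/(38+14−2) = 37/50 = 0.740.
Mean = 38/(38+14) = 38/52 = 0.731.
Mode > mean: the posterior has a left tail.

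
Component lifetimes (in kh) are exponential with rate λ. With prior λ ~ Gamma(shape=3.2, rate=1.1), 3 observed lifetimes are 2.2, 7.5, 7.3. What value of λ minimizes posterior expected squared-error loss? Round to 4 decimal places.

Σ times = 17.0. Posterior: Gamma(shape = 3.2+3 = 6.2, rate = 1.1+17.0 = 18.1).
Mode = (α−1)/β = 5.2/18.1 = 0.2873.
Mean = α/β = 6.2/18.1 = 0.3425.
Squared-error loss ⇒ the optimal estimator is the posterior mean.

0.3425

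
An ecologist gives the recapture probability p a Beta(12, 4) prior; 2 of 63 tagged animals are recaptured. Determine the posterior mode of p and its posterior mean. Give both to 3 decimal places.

posterior mode = 0.169, posterior mean = 0.177

Posterior: Beta(12+2, 4+61) = Beta(14, 65).
Mode = (14−1)/(14+65−2) = 13/77 = 0.169.
Mean = 14/(14+65) = 14/79 = 0.177.
The posterior is right-skewed, so the mean exceeds the mode.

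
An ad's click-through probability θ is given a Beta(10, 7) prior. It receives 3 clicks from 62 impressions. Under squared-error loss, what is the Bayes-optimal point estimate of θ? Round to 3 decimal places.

Posterior: Beta(10+3, 7+59) = Beta(13, 66).
Mode = (13−1)/(13+66−2) = 12/77 = 0.156.
Mean = 13/(13+66) = 13/79 = 0.165.
Squared-error loss ⇒ the optimal estimator is the posterior mean.

0.165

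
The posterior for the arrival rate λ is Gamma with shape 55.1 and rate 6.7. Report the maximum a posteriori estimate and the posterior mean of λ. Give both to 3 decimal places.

MAP = 8.075; posterior mean = 8.224

Mode = (α−1)/β = 54.1/6.7 = 8.075.
Mean = α/β = 55.1/6.7 = 8.224.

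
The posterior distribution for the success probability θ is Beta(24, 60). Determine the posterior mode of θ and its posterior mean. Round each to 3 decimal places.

θ_MAP = 0.280, E[θ|data] = 0.286

Mode = (24−1)/(24+60−2) = 23/82 = 0.280.
Mean = 24/(24+60) = 24/84 = 0.286.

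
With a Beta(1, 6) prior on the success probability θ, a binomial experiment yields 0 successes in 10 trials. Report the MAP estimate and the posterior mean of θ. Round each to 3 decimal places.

Posterior: Beta(1+0, 6+10) = Beta(1, 16).
Since α = 1 ≤ 1 and β > 1, the Beta density is monotone decreasing on [0,1]; the mode is at 0.
Mean = 1/(1+16) = 0.059.
The mean is pulled above the mode by the posterior's right skew.

MAP = 0.000, posterior mean = 0.059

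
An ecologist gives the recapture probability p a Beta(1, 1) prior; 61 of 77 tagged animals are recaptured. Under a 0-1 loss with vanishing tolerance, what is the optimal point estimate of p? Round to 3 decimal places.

0.792

Posterior: Beta(1+61, 1+16) = Beta(62, 17).
Mode = (62−1)/(62+17−2) = 61/77 = 0.792.
With a flat prior the MAP equals the MLE, 61/77.
Mean = 62/(62+17) = 62/79 = 0.785.
This is the posterior mode — the MAP estimate.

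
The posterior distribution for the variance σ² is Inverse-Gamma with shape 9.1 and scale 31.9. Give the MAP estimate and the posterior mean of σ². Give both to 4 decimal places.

Mode = β/(α+1) = 31.9/10.1 = 3.1584.
Mean = β/(α−1) = 31.9/8.1 = 3.9383.

MAP: 3.1584. Posterior mean: 3.9383.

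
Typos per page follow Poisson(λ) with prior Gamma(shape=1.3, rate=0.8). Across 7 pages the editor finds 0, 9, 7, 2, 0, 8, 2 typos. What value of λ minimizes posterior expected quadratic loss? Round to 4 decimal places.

Σ counts = 28. Posterior: Gamma(shape = 1.3+28 = 29.3, rate = 0.8+7 = 7.8).
Mode = (α−1)/β = 28.3/7.8 = 3.6282.
Mean = α/β = 29.3/7.8 = 3.7564.
Quadratic loss ⇒ the optimal estimator is the posterior mean.

3.7564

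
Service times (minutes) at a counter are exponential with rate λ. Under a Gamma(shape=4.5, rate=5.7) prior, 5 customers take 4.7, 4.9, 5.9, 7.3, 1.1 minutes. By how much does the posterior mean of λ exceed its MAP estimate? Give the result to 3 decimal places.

Σ times = 23.9. Posterior: Gamma(shape = 4.5+5 = 9.5, rate = 5.7+23.9 = 29.6).
Mode = (α−1)/β = 8.5/29.6 = 0.287.
Mean = α/β = 9.5/29.6 = 0.321.
Difference = 0.321 − 0.287 = 0.034.

0.034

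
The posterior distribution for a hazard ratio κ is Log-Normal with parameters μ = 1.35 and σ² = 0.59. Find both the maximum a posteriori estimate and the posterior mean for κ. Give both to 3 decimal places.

Mode = exp(μ − σ²) = exp(0.76) = 2.138.
Mean = exp(μ + σ²/2) = exp(1.645) = 5.181.

MAP: 2.138. Posterior mean: 5.181.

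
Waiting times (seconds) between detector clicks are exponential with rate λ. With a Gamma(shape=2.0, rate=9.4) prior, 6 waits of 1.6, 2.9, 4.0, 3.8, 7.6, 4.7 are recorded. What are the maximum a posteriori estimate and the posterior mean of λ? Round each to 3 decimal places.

MAP = 0.206, posterior mean = 0.235

Σ times = 24.6. Posterior: Gamma(shape = 2.0+6 = 8.0, rate = 9.4+24.6 = 34.0).
Mode = (α−1)/β = 7.0/34.0 = 0.206.
Mean = α/β = 8.0/34.0 = 0.235.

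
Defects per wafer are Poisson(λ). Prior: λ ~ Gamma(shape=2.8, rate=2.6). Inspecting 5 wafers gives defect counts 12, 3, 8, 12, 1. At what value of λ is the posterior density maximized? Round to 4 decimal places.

4.9737

Σ counts = 36. Posterior: Gamma(shape = 2.8+36 = 38.8, rate = 2.6+5 = 7.6).
Mode = (α−1)/β = 37.8/7.6 = 4.9737.
Mean = α/β = 38.8/7.6 = 5.1053.
This is the posterior mode — the MAP estimate.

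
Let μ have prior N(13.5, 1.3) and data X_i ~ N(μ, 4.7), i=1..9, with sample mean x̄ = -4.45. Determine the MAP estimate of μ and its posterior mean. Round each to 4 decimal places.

Posterior for μ is Normal. Precision-weighted mean: (1/1.3·13.5 + 9/4.7·-4.45) / (1/1.3 + 9/4.7) = 0.6942.
A Normal posterior is symmetric, so mode = mean.

MAP: 0.6942. Posterior mean: 0.6942.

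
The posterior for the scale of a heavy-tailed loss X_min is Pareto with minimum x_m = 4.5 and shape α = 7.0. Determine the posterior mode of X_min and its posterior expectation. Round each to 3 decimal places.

The Pareto density is strictly decreasing on [x_m, ∞), so the mode is x_m = 4.500.
Mean = α·x_m/(α−1) = 7.0·4.5/6.0 = 5.250.

X_min_MAP = 4.500, E[X_min|data] = 5.250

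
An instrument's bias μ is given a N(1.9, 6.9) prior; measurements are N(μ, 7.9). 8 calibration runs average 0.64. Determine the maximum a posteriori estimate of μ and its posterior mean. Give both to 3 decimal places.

Posterior for μ is Normal. Precision-weighted mean: (1/6.9·1.9 + 8/7.9·0.64) / (1/6.9 + 8/7.9) = 0.798.
A Normal posterior is symmetric, so mode = mean.

MAP = 0.798, posterior mean = 0.798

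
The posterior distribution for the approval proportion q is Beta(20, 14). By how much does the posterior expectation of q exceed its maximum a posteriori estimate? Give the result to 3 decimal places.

-0.006

Mode = (20−1)/(20+14−2) = 19/32 = 0.594.
Mean = 20/(20+14) = 20/34 = 0.588.
Difference = 0.588 − 0.594 = -0.006.
Mode > mean: the posterior has a left tail.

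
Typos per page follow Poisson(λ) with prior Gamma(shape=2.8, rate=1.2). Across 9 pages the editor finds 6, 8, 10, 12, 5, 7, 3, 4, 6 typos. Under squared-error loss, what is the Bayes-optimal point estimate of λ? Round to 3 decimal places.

6.255

Σ counts = 61. Posterior: Gamma(shape = 2.8+61 = 63.8, rate = 1.2+9 = 10.2).
Mode = (α−1)/β = 62.8/10.2 = 6.157.
Mean = α/β = 63.8/10.2 = 6.255.
Squared-error loss ⇒ the optimal estimator is the posterior mean.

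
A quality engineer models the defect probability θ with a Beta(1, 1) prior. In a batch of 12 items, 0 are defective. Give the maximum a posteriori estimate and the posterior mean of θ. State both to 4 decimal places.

maximum a posteriori estimate = 0.0000, posterior mean = 0.0714

Posterior: Beta(1+0, 1+12) = Beta(1, 13).
Since α = 1 ≤ 1 and β > 1, the Beta density is monotone decreasing on [0,1]; the mode is at 0.
Mean = 1/(1+13) = 0.0714.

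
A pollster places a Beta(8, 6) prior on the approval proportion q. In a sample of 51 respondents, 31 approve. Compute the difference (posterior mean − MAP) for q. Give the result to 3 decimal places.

-0.003

Posterior: Beta(8+31, 6+20) = Beta(39, 26).
Mode = (39−1)/(39+26−2) = 38/63 = 0.603.
Mean = 39/(39+26) = 39/65 = 0.600.
Difference = 0.600 − 0.603 = -0.003.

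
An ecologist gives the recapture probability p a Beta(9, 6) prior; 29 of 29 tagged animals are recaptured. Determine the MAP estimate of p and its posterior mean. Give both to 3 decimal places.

MAP: 0.881. Posterior mean: 0.864.

Posterior: Beta(9+29, 6+0) = Beta(38, 6).
Mode = (38−1)/(38+6−2) = 37/42 = 0.881.
Mean = 38/(38+6) = 38/44 = 0.864.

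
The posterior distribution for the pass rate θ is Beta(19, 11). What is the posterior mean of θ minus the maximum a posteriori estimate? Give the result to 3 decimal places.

-0.010

Mode = (19−1)/(19+11−2) = 18/28 = 0.643.
Mean = 19/(19+11) = 19/30 = 0.633.
Difference = 0.633 − 0.643 = -0.010.
The posterior is left-skewed, so the mode exceeds the mean.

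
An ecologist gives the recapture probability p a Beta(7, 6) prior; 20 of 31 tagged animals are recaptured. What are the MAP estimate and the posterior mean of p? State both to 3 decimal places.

Posterior: Beta(7+20, 6+11) = Beta(27, 17).
Mode = (27−1)/(27+17−2) = 26/42 = 0.619.
Mean = 27/(27+17) = 27/44 = 0.614.

MAP estimate = 0.619, posterior mean = 0.614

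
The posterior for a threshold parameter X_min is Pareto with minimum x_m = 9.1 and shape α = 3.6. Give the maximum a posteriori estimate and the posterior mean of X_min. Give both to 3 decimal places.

X_min_MAP = 9.100, E[X_min|data] = 12.600

The Pareto density is strictly decreasing on [x_m, ∞), so the mode is x_m = 9.100.
Mean = α·x_m/(α−1) = 3.6·9.1/2.6 = 12.600.
Right-skewed posterior ⇒ mode < mean.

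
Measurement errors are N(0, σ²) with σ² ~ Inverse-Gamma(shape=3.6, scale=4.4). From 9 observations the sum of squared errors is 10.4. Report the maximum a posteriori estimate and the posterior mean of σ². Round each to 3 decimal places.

MAP = 1.055; posterior mean = 1.352

Posterior: Inverse-Gamma(shape = 3.6+9/2 = 8.1, scale = 4.4+10.4/2 = 9.6).
Mode = β/(α+1) = 9.6/9.1 = 1.055.
Mean = β/(α−1) = 9.6/7.1 = 1.352.
The mean is pulled above the mode by the posterior's right skew.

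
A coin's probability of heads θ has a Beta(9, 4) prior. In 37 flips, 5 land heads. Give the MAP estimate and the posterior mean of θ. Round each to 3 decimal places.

MAP = 0.271; posterior mean = 0.280

Posterior: Beta(9+5, 4+32) = Beta(14, 36).
Mode = (14−1)/(14+36−2) = 13/48 = 0.271.
Mean = 14/(14+36) = 14/50 = 0.280.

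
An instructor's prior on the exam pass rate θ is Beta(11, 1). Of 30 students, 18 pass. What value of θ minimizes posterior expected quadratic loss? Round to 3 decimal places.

0.690

Posterior: Beta(11+18, 1+12) = Beta(29, 13).
Mode = (29−1)/(29+13−2) = 28/40 = 0.700.
Mean = 29/(29+13) = 29/42 = 0.690.
Quadratic loss ⇒ the optimal estimator is the posterior mean.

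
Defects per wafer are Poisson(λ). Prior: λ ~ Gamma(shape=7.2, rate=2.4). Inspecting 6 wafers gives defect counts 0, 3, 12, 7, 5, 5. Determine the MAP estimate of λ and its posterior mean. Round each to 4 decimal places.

Σ counts = 32. Posterior: Gamma(shape = 7.2+32 = 39.2, rate = 2.4+6 = 8.4).
Mode = (α−1)/β = 38.2/8.4 = 4.5476.
Mean = α/β = 39.2/8.4 = 4.6667.
Right-skewed posterior ⇒ mode < mean.

MAP estimate = 4.5476, posterior mean = 4.6667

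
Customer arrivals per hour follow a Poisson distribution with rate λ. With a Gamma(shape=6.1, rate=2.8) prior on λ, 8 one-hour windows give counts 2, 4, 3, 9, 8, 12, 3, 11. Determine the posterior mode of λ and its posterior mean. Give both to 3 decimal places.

Σ counts = 52. Posterior: Gamma(shape = 6.1+52 = 58.1, rate = 2.8+8 = 10.8).
Mode = (α−1)/β = 57.1/10.8 = 5.287.
Mean = α/β = 58.1/10.8 = 5.380.

MAP = 5.287; posterior mean = 5.380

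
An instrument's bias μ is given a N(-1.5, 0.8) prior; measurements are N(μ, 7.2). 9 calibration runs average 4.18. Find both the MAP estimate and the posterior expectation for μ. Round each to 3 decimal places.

MAP = 1.340, posterior mean = 1.340

Posterior for μ is Normal. Precision-weighted mean: (1/0.8·-1.5 + 9/7.2·4.18) / (1/0.8 + 9/7.2) = 1.340.
A Normal posterior is symmetric, so mode = mean.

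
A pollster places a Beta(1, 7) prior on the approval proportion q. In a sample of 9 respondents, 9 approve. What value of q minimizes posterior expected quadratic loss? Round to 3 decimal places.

Posterior: Beta(1+9, 7+0) = Beta(10, 7).
Mode = (10−1)/(10+7−2) = 9/15 = 0.600.
Mean = 10/(10+7) = 10/17 = 0.588.
Quadratic loss ⇒ the optimal estimator is the posterior mean.

0.588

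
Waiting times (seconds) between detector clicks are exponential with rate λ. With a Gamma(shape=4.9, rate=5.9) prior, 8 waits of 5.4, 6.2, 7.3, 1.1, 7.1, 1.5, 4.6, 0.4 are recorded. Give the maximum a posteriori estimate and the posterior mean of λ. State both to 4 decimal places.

λ_MAP = 0.3013, E[λ|data] = 0.3266

Σ times = 33.6. Posterior: Gamma(shape = 4.9+8 = 12.9, rate = 5.9+33.6 = 39.5).
Mode = (α−1)/β = 11.9/39.5 = 0.3013.
Mean = α/β = 12.9/39.5 = 0.3266.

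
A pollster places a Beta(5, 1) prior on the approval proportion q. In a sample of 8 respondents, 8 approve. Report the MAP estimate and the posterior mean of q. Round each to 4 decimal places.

MAP = 1.0000; posterior mean = 0.9286

Posterior: Beta(5+8, 1+0) = Beta(13, 1).
Since β = 1 ≤ 1 and α > 1, the Beta density is monotone increasing on [0,1]; the mode is at 1.
Mean = 13/(13+1) = 0.9286.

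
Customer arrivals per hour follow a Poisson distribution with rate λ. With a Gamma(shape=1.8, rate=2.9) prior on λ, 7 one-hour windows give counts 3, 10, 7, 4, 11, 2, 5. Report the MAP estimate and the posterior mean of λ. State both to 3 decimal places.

Σ counts = 42. Posterior: Gamma(shape = 1.8+42 = 43.8, rate = 2.9+7 = 9.9).
Mode = (α−1)/β = 42.8/9.9 = 4.323.
Mean = α/β = 43.8/9.9 = 4.424.
Right-skewed posterior ⇒ mode < mean.

λ_MAP = 4.323, E[λ|data] = 4.424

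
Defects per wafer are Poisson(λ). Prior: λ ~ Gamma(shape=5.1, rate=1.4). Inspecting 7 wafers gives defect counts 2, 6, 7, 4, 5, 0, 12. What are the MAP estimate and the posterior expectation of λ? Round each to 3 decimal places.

Σ counts = 36. Posterior: Gamma(shape = 5.1+36 = 41.1, rate = 1.4+7 = 8.4).
Mode = (α−1)/β = 40.1/8.4 = 4.774.
Mean = α/β = 41.1/8.4 = 4.893.
The posterior is right-skewed, so the mean exceeds the mode.

MAP = 4.774; posterior mean = 4.893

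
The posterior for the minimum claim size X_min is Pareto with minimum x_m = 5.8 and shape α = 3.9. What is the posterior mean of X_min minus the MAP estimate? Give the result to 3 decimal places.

The Pareto density is strictly decreasing on [x_m, ∞), so the mode is x_m = 5.800.
Mean = α·x_m/(α−1) = 3.9·5.8/2.9 = 7.800.
Difference = 7.800 − 5.800 = 2.000.

2.000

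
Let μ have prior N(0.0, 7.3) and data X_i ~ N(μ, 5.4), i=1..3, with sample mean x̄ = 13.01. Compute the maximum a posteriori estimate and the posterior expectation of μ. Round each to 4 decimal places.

maximum a posteriori estimate = 10.4366, posterior expectation = 10.4366

Posterior for μ is Normal. Precision-weighted mean: (1/7.3·0.0 + 3/5.4·13.01) / (1/7.3 + 3/5.4) = 10.4366.
A Normal posterior is symmetric, so mode = mean.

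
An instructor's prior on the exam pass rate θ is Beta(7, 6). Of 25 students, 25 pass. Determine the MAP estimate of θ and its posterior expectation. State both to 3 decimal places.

Posterior: Beta(7+25, 6+0) = Beta(32, 6).
Mode = (32−1)/(32+6−2) = 31/36 = 0.861.
Mean = 32/(32+6) = 32/38 = 0.842.
The posterior is left-skewed, so the mode exceeds the mean.

θ_MAP = 0.861, E[θ|data] = 0.842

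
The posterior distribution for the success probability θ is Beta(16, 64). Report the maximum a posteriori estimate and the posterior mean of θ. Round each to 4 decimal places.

Mode = (16−1)/(16+64−2) = 15/78 = 0.1923.
Mean = 16/(16+64) = 16/80 = 0.2000.

MAP: 0.1923. Posterior mean: 0.2000.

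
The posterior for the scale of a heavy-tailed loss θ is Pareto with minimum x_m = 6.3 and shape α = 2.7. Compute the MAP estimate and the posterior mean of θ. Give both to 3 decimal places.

θ_MAP = 6.300, E[θ|data] = 10.006

The Pareto density is strictly decreasing on [x_m, ∞), so the mode is x_m = 6.300.
Mean = α·x_m/(α−1) = 2.7·6.3/1.7 = 10.006.
The mean is pulled above the mode by the posterior's right skew.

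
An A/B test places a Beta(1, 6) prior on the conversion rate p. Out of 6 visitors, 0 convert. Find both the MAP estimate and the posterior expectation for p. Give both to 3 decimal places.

MAP estimate = 0.000, posterior expectation = 0.077

Posterior: Beta(1+0, 6+6) = Beta(1, 12).
Since α = 1 ≤ 1 and β > 1, the Beta density is monotone decreasing on [0,1]; the mode is at 0.
Mean = 1/(1+12) = 0.077.
Right-skewed posterior ⇒ mode < mean.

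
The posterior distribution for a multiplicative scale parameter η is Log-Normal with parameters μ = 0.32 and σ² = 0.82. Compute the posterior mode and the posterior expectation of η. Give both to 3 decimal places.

η_MAP = 0.607, E[η|data] = 2.075

Mode = exp(μ − σ²) = exp(-0.50) = 0.607.
Mean = exp(μ + σ²/2) = exp(0.730) = 2.075.
Right-skewed posterior ⇒ mode < mean.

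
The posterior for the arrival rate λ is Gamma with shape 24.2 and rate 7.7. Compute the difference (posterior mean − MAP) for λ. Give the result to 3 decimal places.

Mode = (α−1)/β = 23.2/7.7 = 3.013.
Mean = α/β = 24.2/7.7 = 3.143.
Difference = 3.143 − 3.013 = 0.130.

0.130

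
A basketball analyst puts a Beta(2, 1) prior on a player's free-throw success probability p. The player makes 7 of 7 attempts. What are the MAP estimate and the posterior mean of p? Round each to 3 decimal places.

Posterior: Beta(2+7, 1+0) = Beta(9, 1).
Since β = 1 ≤ 1 and α > 1, the Beta density is monotone increasing on [0,1]; the mode is at 1.
Mean = 9/(9+1) = 0.900.
Left-skewed posterior ⇒ mean < mode.

MAP estimate = 1.000, posterior mean = 0.900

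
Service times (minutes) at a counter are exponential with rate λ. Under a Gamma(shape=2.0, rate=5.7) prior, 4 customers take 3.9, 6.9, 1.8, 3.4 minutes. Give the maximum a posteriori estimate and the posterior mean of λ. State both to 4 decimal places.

maximum a posteriori estimate = 0.2304, posterior mean = 0.2765

Σ times = 16.0. Posterior: Gamma(shape = 2.0+4 = 6.0, rate = 5.7+16.0 = 21.7).
Mode = (α−1)/β = 5.0/21.7 = 0.2304.
Mean = α/β = 6.0/21.7 = 0.2765.
The posterior is right-skewed, so the mean exceeds the mode.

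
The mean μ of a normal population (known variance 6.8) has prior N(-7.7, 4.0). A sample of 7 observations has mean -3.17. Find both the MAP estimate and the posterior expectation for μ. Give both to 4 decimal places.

MAP = -4.0552; posterior mean = -4.0552

Posterior for μ is Normal. Precision-weighted mean: (1/4.0·-7.7 + 7/6.8·-3.17) / (1/4.0 + 7/6.8) = -4.0552.
A Normal posterior is symmetric, so mode = mean.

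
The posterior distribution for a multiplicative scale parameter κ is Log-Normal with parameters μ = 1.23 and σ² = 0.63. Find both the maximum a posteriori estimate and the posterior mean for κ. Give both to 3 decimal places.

maximum a posteriori estimate = 1.822, posterior mean = 4.688

Mode = exp(μ − σ²) = exp(0.60) = 1.822.
Mean = exp(μ + σ²/2) = exp(1.545) = 4.688.
The mean is pulled above the mode by the posterior's right skew.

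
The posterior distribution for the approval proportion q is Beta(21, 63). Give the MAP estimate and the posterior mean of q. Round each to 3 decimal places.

MAP: 0.244. Posterior mean: 0.250.

Mode = (21−1)/(21+63−2) = 20/82 = 0.244.
Mean = 21/(21+63) = 21/84 = 0.250.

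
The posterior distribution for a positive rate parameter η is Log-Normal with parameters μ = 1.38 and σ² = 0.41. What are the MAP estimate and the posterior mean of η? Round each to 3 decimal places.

Mode = exp(μ − σ²) = exp(0.97) = 2.638.
Mean = exp(μ + σ²/2) = exp(1.585) = 4.879.

MAP = 2.638; posterior mean = 4.879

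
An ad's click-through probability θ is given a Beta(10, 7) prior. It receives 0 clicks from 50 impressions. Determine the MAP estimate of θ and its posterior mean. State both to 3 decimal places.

Posterior: Beta(10+0, 7+50) = Beta(10, 57).
Mode = (10−1)/(10+57−2) = 9/65 = 0.138.
Mean = 10/(10+57) = 10/67 = 0.149.

MAP = 0.138, posterior mean = 0.149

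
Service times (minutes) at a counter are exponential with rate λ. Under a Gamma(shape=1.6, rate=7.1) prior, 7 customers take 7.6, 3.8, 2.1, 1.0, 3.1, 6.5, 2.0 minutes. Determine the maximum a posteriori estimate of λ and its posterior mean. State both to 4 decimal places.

Σ times = 26.1. Posterior: Gamma(shape = 1.6+7 = 8.6, rate = 7.1+26.1 = 33.2).
Mode = (α−1)/β = 7.6/33.2 = 0.2289.
Mean = α/β = 8.6/33.2 = 0.2590.

λ_MAP = 0.2289, E[λ|data] = 0.2590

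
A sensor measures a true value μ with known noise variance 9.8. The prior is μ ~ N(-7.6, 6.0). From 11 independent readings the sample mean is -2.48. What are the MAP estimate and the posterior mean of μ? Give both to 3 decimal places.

Posterior for μ is Normal. Precision-weighted mean: (1/6.0·-7.6 + 11/9.8·-2.48) / (1/6.0 + 11/9.8) = -3.142.
A Normal posterior is symmetric, so mode = mean.

MAP = -3.142; posterior mean = -3.142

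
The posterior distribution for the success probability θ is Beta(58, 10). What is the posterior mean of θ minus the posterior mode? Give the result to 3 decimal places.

Mode = (58−1)/(58+10−2) = 57/66 = 0.864.
Mean = 58/(58+10) = 58/68 = 0.853.
Difference = 0.853 − 0.864 = -0.011.
The posterior is left-skewed, so the mode exceeds the mean.

-0.011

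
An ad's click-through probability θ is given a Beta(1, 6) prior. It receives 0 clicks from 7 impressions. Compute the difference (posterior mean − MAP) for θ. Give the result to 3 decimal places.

0.071

Posterior: Beta(1+0, 6+7) = Beta(1, 13).
Since α = 1 ≤ 1 and β > 1, the Beta density is monotone decreasing on [0,1]; the mode is at 0.
Mean = 1/(1+13) = 0.071.
Difference = 0.071 − 0.000 = 0.071.
Right-skewed posterior ⇒ mode < mean.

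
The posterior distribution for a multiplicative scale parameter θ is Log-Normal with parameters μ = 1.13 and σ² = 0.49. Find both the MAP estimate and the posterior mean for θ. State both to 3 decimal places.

θ_MAP = 1.896, E[θ|data] = 3.955

Mode = exp(μ − σ²) = exp(0.64) = 1.896.
Mean = exp(μ + σ²/2) = exp(1.375) = 3.955.
Right-skewed posterior ⇒ mode < mean.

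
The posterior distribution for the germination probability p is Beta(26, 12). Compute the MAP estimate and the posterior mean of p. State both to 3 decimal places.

MAP: 0.694. Posterior mean: 0.684.

Mode = (26−1)/(26+12−2) = 25/36 = 0.694.
Mean = 26/(26+12) = 26/38 = 0.684.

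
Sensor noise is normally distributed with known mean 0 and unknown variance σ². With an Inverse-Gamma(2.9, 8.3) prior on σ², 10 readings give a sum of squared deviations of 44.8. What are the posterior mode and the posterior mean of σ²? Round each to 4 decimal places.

MAP = 3.4494, posterior mean = 4.4493

Posterior: Inverse-Gamma(shape = 2.9+10/2 = 7.9, scale = 8.3+44.8/2 = 30.7).
Mode = β/(α+1) = 30.7/8.9 = 3.4494.
Mean = β/(α−1) = 30.7/6.9 = 4.4493.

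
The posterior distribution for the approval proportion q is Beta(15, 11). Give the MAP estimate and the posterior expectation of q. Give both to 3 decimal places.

q_MAP = 0.583, E[q|data] = 0.577

Mode = (15−1)/(15+11−2) = 14/24 = 0.583.
Mean = 15/(15+11) = 15/26 = 0.577.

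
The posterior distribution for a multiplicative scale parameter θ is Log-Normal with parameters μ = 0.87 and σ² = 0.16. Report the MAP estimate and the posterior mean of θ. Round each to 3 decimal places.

Mode = exp(μ − σ²) = exp(0.71) = 2.034.
Mean = exp(μ + σ²/2) = exp(0.950) = 2.586.

θ_MAP = 2.034, E[θ|data] = 2.586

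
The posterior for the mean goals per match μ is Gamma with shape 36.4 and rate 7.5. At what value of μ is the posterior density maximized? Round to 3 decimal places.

4.720

Mode = (α−1)/β = 35.4/7.5 = 4.720.
Mean = α/β = 36.4/7.5 = 4.853.
This is the posterior mode — the MAP estimate.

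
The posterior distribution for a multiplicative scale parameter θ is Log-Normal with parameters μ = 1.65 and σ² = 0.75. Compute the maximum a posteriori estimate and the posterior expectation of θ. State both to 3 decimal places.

MAP: 2.460. Posterior mean: 7.576.

Mode = exp(μ − σ²) = exp(0.90) = 2.460.
Mean = exp(μ + σ²/2) = exp(2.025) = 7.576.
The posterior is right-skewed, so the mean exceeds the mode.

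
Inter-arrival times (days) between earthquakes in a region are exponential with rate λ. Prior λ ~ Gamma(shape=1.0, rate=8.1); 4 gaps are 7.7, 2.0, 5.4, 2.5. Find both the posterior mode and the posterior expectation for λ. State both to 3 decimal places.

Σ times = 17.6. Posterior: Gamma(shape = 1.0+4 = 5.0, rate = 8.1+17.6 = 25.7).
Mode = (α−1)/β = 4.0/25.7 = 0.156.
Mean = α/β = 5.0/25.7 = 0.195.

posterior mode = 0.156, posterior expectation = 0.195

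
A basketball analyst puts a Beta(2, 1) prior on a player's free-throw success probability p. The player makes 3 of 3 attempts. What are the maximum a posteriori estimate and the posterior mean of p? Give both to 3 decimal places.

Posterior: Beta(2+3, 1+0) = Beta(5, 1).
Since β = 1 ≤ 1 and α > 1, the Beta density is monotone increasing on [0,1]; the mode is at 1.
Mean = 5/(5+1) = 0.833.
The mean is pulled below the mode by the posterior's left skew.

p_MAP = 1.000, E[p|data] = 0.833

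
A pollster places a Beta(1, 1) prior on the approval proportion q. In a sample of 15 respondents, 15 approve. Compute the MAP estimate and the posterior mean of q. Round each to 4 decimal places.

Posterior: Beta(1+15, 1+0) = Beta(16, 1).
Since β = 1 ≤ 1 and α > 1, the Beta density is monotone increasing on [0,1]; the mode is at 1.
Mean = 16/(16+1) = 0.9412.

MAP: 1.0000. Posterior mean: 0.9412.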